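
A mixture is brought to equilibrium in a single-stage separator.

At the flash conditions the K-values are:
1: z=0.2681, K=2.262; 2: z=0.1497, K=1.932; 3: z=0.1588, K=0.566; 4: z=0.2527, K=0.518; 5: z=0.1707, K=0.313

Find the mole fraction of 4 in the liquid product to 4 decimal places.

Material balance + equilibrium reduce to Σ zᵢ(Kᵢ−1)/(1+ψ(Kᵢ−1)) = 0.
Check two-phase: ΣzᵢKᵢ = 1.1699 > 1 and Σzᵢ/Kᵢ = 1.5098 > 1, so g(0) = 0.1699 > 0 and g(1) = -0.5098 < 0.
Newton–Raphson from ψ = 0.5:
  ψ = 0.5000: g = -0.12451, g' = -0.5586 → ψ = 0.2771
  ψ = 0.2771: g = -0.00221, g' = -0.5563 → ψ = 0.2731
Converged at ψ = 0.2732.
Compositions from xᵢ = zᵢ/(1+ψ(Kᵢ−1)), yᵢ = Kᵢxᵢ:
  1: x = 0.1994, y = 0.4510
  2: x = 0.1193, y = 0.2305
  3: x = 0.1802, y = 0.1020
  4: x = 0.2910, y = 0.1507
  5: x = 0.2101, y = 0.0658

x_4 = 0.2910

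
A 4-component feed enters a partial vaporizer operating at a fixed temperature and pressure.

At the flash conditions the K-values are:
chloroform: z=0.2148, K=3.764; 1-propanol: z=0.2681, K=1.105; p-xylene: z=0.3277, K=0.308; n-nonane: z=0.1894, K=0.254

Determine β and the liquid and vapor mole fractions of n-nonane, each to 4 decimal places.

β = 0.1817, x_n-nonane = 0.2191, y_n-nonane = 0.0557

Let β = V/F and solve Σ zᵢ(Kᵢ−1)/(1+β(Kᵢ−1)) = 0.
Check two-phase: ΣzᵢKᵢ = 1.2538 > 1 and Σzᵢ/Kᵢ = 2.1093 > 1, so g(0) = 0.2538 > 0 and g(1) = -1.1093 < 0.
Newton–Raphson from β = 0.5:
  β = 0.5000: g = -0.29609, g' = -0.9269 → β = 0.1806
  β = 0.1806: g = 0.00125, g' = -1.0788 → β = 0.1817
Converged at β = 0.1817.
Compositions from xᵢ = zᵢ/(1+β(Kᵢ−1)), yᵢ = Kᵢxᵢ:
  chloroform: x = 0.1430, y = 0.5382
  1-propanol: x = 0.2631, y = 0.2907
  p-xylene: x = 0.3748, y = 0.1154
  n-nonane: x = 0.2191, y = 0.0557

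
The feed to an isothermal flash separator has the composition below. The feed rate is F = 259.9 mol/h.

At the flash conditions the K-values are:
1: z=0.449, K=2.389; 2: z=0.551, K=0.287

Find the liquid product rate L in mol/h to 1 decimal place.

L = 199.3 mol/h

Let β = V/F and solve Σ zᵢ(Kᵢ−1)/(1+β(Kᵢ−1)) = 0.
g(0) = ΣzᵢKᵢ − 1 = 0.231 and g(1) = 1 − Σzᵢ/Kᵢ = -1.108, so a root lies in (0, 1).
Iterate (Newton) starting at β = 0.5:
  β = 0.500: g = -0.2425, g' = -0.978 → β = 0.252
  β = 0.252: g = -0.0171, g' = -0.892 → β = 0.233
Converged at β = 0.233.
Then V = β·F = 0.2330·259.9 = 60.6 mol/h and L = F − V = 199.3 mol/h.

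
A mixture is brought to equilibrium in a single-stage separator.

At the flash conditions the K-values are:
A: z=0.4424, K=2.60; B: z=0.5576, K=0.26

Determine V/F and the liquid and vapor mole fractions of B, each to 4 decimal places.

V/F = 0.2493, x_B = 0.6838, y_B = 0.1778

Rachford–Rice: g(V/F) = Σ zᵢ(Kᵢ−1)/(1+V/F(Kᵢ−1)) = 0.
g(0) = ΣzᵢKᵢ − 1 = 0.2952 and g(1) = 1 − Σzᵢ/Kᵢ = -1.3148, so a root lies in (0, 1).
Binary case is linear: z₁(K₁−1)(1+V/F(K₂−1)) + z₂(K₂−1)(1+V/F(K₁−1)) = 0
⇒ V/F = [z₁(K₁−1)+z₂(K₂−1)] / [−(K₁−1)(K₂−1)] = 0.29522/1.18400 = 0.2493
Compositions from xᵢ = zᵢ/(1+V/F(Kᵢ−1)), yᵢ = Kᵢxᵢ:
  A: x = 0.3162, y = 0.8222
  B: x = 0.6838, y = 0.1778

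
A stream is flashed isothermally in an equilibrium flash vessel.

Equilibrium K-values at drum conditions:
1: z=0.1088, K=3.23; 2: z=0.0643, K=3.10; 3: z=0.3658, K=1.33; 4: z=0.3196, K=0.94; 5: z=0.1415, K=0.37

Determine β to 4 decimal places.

Rachford–Rice: g(β) = Σ zᵢ(Kᵢ−1)/(1+β(Kᵢ−1)) = 0.
Check two-phase: ΣzᵢKᵢ = 1.3900 > 1 and Σzᵢ/Kᵢ = 1.0519 > 1, so g(0) = 0.3900 > 0 and g(1) = -0.0519 < 0.
Iterate (Newton) starting at β = 0.5:
  β = 0.5000: g = 0.13429, g' = -0.3387 → β = 0.8965
  β = 0.8965: g = -0.00421, g' = -0.4158 → β = 0.8864
  β = 0.8864: g = -0.00004, g' = -0.4088 → β = 0.8863
Converged at β = 0.8863.

β = 0.8863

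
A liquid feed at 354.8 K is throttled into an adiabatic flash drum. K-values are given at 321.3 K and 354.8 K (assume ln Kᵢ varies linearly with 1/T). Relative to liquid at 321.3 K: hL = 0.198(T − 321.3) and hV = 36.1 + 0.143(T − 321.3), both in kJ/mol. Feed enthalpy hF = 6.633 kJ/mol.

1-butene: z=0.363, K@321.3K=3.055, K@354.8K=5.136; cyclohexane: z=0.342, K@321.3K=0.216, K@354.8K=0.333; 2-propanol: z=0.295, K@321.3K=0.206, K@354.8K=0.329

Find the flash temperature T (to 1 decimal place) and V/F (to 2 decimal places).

T = 323.6 K, V/F = 0.17

Adiabatic flash: solve Rachford–Rice at each trial T, then check hF = ψ·hV(T) + (1−ψ)·hL(T).
  T = 321.3 K: K = (3.055, 0.216, 0.206), RR gives ψ = 0.150, H_out = 5.426 kJ/mol
  T = 354.8 K: K = (5.136, 0.333, 0.329), RR gives ψ = 0.389, H_out = 19.949 kJ/mol
  T = 338.1 K: K = (4.016, 0.271, 0.264), RR gives ψ = 0.284, H_out = 13.332 kJ/mol
  T = 329.7 K: K = (3.515, 0.243, 0.234), RR gives ψ = 0.223, H_out = 9.626 kJ/mol
  T = 325.5 K: K = (3.280, 0.229, 0.220), RR gives ψ = 0.189, H_out = 7.604 kJ/mol
  T = 323.4 K: K = (3.166, 0.223, 0.213), RR gives ψ = 0.170, H_out = 6.537 kJ/mol
Linear interpolation between T = 323.4 (H_out = 6.537) and T = 325.5 (H_out = 7.604) on hF = 6.633 gives T ≈ 323.6 K, at which ψ = 0.17.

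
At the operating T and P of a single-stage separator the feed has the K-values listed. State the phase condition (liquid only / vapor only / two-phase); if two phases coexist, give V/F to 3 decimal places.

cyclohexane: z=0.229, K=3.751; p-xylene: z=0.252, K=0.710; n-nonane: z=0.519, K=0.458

two-phase, V/F = 0.214

ΣzᵢKᵢ = 1.276; Σzᵢ/Kᵢ = 1.549.
Both exceed 1, so a two-phase solution exists.
Material balance + equilibrium reduce to Σ zᵢ(Kᵢ−1)/(1+ψ(Kᵢ−1)) = 0.
Newton iteration, ψ⁰ = 0.55:
  ψ = 0.550: g = -0.2370, g' = -0.614 → ψ = 0.164
  ψ = 0.164: g = 0.0488, g' = -1.030 → ψ = 0.211
  ψ = 0.211: g = 0.0029, g' = -0.912 → ψ = 0.214
Converged at ψ = 0.214.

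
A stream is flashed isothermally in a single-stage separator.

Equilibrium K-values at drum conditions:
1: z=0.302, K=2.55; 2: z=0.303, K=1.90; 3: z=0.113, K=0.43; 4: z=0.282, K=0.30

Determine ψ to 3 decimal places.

Iterate (Newton) starting at ψ = 0.5:
  ψ = 0.500: g = 0.0580, g' = -0.746 → ψ = 0.578
  ψ = 0.578: g = -0.0011, g' = -0.779 → ψ = 0.576
Converged at ψ = 0.576.

ψ = 0.576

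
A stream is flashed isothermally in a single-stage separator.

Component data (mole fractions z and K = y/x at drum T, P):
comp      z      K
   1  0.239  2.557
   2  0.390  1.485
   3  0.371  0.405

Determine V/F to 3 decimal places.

V/F = 0.592

Newton iteration, V/F⁰ = 0.49:
  V/F = 0.490: g = 0.0523, g' = -0.508 → V/F = 0.593
  V/F = 0.593: g = -0.0007, g' = -0.526 → V/F = 0.592
Converged at V/F = 0.592.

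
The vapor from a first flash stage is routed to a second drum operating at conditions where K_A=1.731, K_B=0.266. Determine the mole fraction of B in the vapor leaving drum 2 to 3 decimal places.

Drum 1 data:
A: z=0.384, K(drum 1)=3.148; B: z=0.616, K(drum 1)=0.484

y_B (drum 2) = 0.133

Drum 1:
Material balance + equilibrium reduce to Σ zᵢ(Kᵢ−1)/(1+ψ₁(Kᵢ−1)) = 0.
g(0) = ΣzᵢKᵢ − 1 = 0.507 and g(1) = 1 − Σzᵢ/Kᵢ = -0.395, so a root lies in (0, 1).
Iterate (Newton) starting at ψ₁ = 0.5:
  ψ₁ = 0.500: g = -0.0307, g' = -0.710 → ψ₁ = 0.457
Converged at ψ₁ = 0.457.
Drum-1 compositions:
  A: x = 0.194, y = 0.610
  B: x = 0.806, y = 0.390
Drum-2 feed = drum-1 vapor: z₂ = (0.6097, 0.3903).
Drum 2:
Iterate (Newton) starting at ψ₂ = 0.34:
  ψ₂ = 0.340: g = -0.0247, g' = -0.582 → ψ₂ = 0.298
  ψ₂ = 0.298: g = -0.0004, g' = -0.564 → ψ₂ = 0.297
Converged at ψ₂ = 0.297.
  A: x = 0.501, y = 0.867
  B: x = 0.499, y = 0.133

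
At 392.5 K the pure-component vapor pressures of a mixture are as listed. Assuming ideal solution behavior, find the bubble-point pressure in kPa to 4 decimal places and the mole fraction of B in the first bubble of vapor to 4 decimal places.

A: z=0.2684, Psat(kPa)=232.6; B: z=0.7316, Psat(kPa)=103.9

At the bubble point ψ → 0, so ΣzᵢKᵢ = 1 with Kᵢ = Pᵢˢᵃᵗ/P ⇒ P = ΣzᵢPᵢˢᵃᵗ.
P = 0.2684·232.6 + 0.7316·103.9 = 138.4431 kPa
yᵢ = zᵢPᵢˢᵃᵗ/P ⇒ y_B = 0.7316·103.9/138.4431 = 0.5491

Pbub = 138.4431 kPa, y_B = 0.5491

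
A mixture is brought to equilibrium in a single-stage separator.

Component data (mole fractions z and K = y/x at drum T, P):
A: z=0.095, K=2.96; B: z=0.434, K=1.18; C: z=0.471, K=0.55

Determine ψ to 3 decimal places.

Let ψ = V/F and solve Σ zᵢ(Kᵢ−1)/(1+ψ(Kᵢ−1)) = 0.
g(0) = ΣzᵢKᵢ − 1 = 0.052 and g(1) = 1 − Σzᵢ/Kᵢ = -0.256, so a root lies in (0, 1).
Newton–Raphson from ψ = 0.5:
  ψ = 0.500: g = -0.1078, g' = -0.264 → ψ = 0.091
  ψ = 0.091: g = 0.0137, g' = -0.380 → ψ = 0.128
  ψ = 0.128: g = 0.0005, g' = -0.354 → ψ = 0.129
Converged at ψ = 0.129.

ψ = 0.129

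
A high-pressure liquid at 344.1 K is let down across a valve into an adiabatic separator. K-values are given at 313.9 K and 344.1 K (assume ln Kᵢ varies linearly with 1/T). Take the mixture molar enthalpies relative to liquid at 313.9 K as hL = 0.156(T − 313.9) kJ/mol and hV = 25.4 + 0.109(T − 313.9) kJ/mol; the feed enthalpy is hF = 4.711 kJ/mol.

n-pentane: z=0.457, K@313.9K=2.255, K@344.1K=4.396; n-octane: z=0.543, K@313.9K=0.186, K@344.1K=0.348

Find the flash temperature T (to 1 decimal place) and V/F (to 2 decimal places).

Adiabatic flash: solve Rachford–Rice at each trial T, then check hF = ψ·hV(T) + (1−ψ)·hL(T).
  T = 313.9 K: K = (2.255, 0.186), RR gives ψ = 0.129, H_out = 3.270 kJ/mol
  T = 344.1 K: K = (4.396, 0.348), RR gives ψ = 0.541, H_out = 17.685 kJ/mol
  T = 329.0 K: K = (3.197, 0.258), RR gives ψ = 0.369, H_out = 11.462 kJ/mol
  T = 321.4 K: K = (2.693, 0.220), RR gives ψ = 0.265, H_out = 7.806 kJ/mol
  T = 317.6 K: K = (2.464, 0.202), RR gives ψ = 0.202, H_out = 5.669 kJ/mol
  T = 315.8 K: K = (2.361, 0.194), RR gives ψ = 0.168, H_out = 4.549 kJ/mol
Linear interpolation between T = 315.8 (H_out = 4.549) and T = 317.6 (H_out = 5.669) on hF = 4.711 gives T ≈ 316.1 K, at which ψ = 0.17.

T = 316.1 K, V/F = 0.17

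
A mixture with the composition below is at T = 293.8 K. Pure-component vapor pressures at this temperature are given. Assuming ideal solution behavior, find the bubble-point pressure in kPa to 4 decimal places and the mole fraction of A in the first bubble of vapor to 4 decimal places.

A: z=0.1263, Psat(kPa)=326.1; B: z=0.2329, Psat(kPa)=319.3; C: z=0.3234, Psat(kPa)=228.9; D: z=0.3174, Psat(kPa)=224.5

Pbub = 260.8340 kPa, y_A = 0.1579

At the bubble point ψ → 0, so ΣzᵢKᵢ = 1 with Kᵢ = Pᵢˢᵃᵗ/P ⇒ P = ΣzᵢPᵢˢᵃᵗ.
P = 0.1263·326.1 + 0.2329·319.3 + 0.3234·228.9 + 0.3174·224.5 = 260.8340 kPa
yᵢ = zᵢPᵢˢᵃᵗ/P ⇒ y_A = 0.1263·326.1/260.8340 = 0.1579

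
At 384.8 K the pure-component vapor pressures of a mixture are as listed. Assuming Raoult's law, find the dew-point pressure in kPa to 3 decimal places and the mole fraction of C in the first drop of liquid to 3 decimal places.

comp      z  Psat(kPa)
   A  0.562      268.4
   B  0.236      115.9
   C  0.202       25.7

Pdew = 83.402 kPa, x_C = 0.656

At the dew point ψ → 1, so Σzᵢ/Kᵢ = 1 with Kᵢ = Pᵢˢᵃᵗ/P ⇒ 1/P = Σzᵢ/Pᵢˢᵃᵗ.
1/P = 0.562/268.4 + 0.236/115.9 + 0.202/25.7 = 0.011990 ⇒ P = 83.402 kPa
xᵢ = zᵢP/Pᵢˢᵃᵗ ⇒ x_C = 0.202·83.402/25.7 = 0.656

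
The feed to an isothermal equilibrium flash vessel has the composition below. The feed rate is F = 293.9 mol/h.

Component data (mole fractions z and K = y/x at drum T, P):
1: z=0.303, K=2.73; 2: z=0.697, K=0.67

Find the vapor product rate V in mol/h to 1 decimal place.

Newton iteration, V/F⁰ = 0.53:
  V/F = 0.530: g = -0.0053, g' = -0.358 → V/F = 0.515
Converged at V/F = 0.515.
Then V = V/F·F = 0.5153·293.9 = 151.4 mol/h and L = F − V = 142.5 mol/h.

V = 151.4 mol/h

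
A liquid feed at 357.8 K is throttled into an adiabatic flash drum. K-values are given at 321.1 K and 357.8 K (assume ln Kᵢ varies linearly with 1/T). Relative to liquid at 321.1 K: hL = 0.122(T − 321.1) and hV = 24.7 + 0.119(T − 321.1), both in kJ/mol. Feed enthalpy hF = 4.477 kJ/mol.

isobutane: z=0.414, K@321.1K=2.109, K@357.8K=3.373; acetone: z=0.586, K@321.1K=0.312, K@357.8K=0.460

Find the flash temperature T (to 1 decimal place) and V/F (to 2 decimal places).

Adiabatic flash: solve Rachford–Rice at each trial T, then check hF = ψ·hV(T) + (1−ψ)·hL(T).
  T = 321.1 K: K = (2.109, 0.312), RR gives ψ = 0.073, H_out = 1.812 kJ/mol
  T = 357.8 K: K = (3.373, 0.460), RR gives ψ = 0.520, H_out = 17.257 kJ/mol
  T = 339.5 K: K = (2.703, 0.383), RR gives ψ = 0.327, H_out = 10.302 kJ/mol
  T = 330.3 K: K = (2.396, 0.347), RR gives ψ = 0.214, H_out = 6.399 kJ/mol
  T = 325.7 K: K = (2.250, 0.329), RR gives ψ = 0.148, H_out = 4.221 kJ/mol
  T = 328.0 K: K = (2.322, 0.338), RR gives ψ = 0.182, H_out = 5.335 kJ/mol
Linear interpolation between T = 325.7 (H_out = 4.221) and T = 328.0 (H_out = 5.335) on hF = 4.477 gives T ≈ 326.2 K, at which ψ = 0.16.

T = 326.2 K, V/F = 0.16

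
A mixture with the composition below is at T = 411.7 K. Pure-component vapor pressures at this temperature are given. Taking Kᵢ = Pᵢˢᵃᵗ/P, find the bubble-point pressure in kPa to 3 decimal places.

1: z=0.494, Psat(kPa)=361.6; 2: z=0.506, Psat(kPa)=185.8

At the bubble point ψ → 0, so ΣzᵢKᵢ = 1 with Kᵢ = Pᵢˢᵃᵗ/P ⇒ P = ΣzᵢPᵢˢᵃᵗ.
P = 0.494·361.6 + 0.506·185.8 = 272.645 kPa

Pbub = 272.645 kPa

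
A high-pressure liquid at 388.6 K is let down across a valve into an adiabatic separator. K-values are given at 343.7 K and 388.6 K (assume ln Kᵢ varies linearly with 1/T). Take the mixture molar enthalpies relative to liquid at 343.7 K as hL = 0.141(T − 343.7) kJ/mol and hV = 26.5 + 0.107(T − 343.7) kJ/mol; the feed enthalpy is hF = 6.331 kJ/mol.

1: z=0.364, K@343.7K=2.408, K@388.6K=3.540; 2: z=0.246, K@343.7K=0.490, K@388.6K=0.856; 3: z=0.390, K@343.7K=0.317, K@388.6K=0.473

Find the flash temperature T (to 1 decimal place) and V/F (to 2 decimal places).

Adiabatic flash: solve Rachford–Rice at each trial T, then check hF = ψ·hV(T) + (1−ψ)·hL(T).
  T = 343.7 K: K = (2.408, 0.490, 0.317), RR gives ψ = 0.138, H_out = 3.660 kJ/mol
  T = 388.6 K: K = (3.540, 0.856, 0.473), RR gives ψ = 0.645, H_out = 22.439 kJ/mol
  T = 366.1 K: K = (2.953, 0.658, 0.392), RR gives ψ = 0.384, H_out = 13.044 kJ/mol
  T = 354.9 K: K = (2.675, 0.571, 0.354), RR gives ψ = 0.264, H_out = 8.465 kJ/mol
  T = 349.3 K: K = (2.540, 0.529, 0.335), RR gives ψ = 0.202, H_out = 6.109 kJ/mol
  T = 352.1 K: K = (2.607, 0.550, 0.344), RR gives ψ = 0.233, H_out = 7.296 kJ/mol
  T = 350.7 K: K = (2.574, 0.540, 0.340), RR gives ψ = 0.218, H_out = 6.705 kJ/mol
Linear interpolation between T = 349.3 (H_out = 6.109) and T = 350.7 (H_out = 6.705) on hF = 6.331 gives T ≈ 349.8 K, at which ψ = 0.21.

T = 349.8 K, V/F = 0.21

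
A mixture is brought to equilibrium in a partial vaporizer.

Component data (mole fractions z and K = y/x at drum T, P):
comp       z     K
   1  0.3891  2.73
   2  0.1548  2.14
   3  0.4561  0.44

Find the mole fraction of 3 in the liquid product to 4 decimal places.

Newton iteration, V/F⁰ = 0.65:
  V/F = 0.6500: g = 0.01661, g' = -0.6780 → V/F = 0.6745
  V/F = 0.6745: g = -0.00004, g' = -0.6817 → V/F = 0.6744
Converged at V/F = 0.6744.
Compositions from xᵢ = zᵢ/(1+V/F(Kᵢ−1)), yᵢ = Kᵢxᵢ:
  1: x = 0.1796, y = 0.4902
  2: x = 0.0875, y = 0.1873
  3: x = 0.7329, y = 0.3225

x_3 = 0.7329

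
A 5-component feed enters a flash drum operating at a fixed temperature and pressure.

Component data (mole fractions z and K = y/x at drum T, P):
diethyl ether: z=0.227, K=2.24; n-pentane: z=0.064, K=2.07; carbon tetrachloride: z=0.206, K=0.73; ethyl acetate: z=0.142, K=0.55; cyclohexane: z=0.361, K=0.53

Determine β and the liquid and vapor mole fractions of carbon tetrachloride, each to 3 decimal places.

β = 0.122, x_carbon tetrachloride = 0.213, y_carbon tetrachloride = 0.155

Newton iteration, β⁰ = 0.63:
  β = 0.630: g = -0.1983, g' = -0.375 → β = 0.101
  β = 0.101: g = 0.0097, g' = -0.471 → β = 0.122
Converged at β = 0.122.
Compositions from xᵢ = zᵢ/(1+β(Kᵢ−1)), yᵢ = Kᵢxᵢ:
  diethyl ether: x = 0.197, y = 0.442
  n-pentane: x = 0.057, y = 0.117
  carbon tetrachloride: x = 0.213, y = 0.155
  ethyl acetate: x = 0.150, y = 0.083
  cyclohexane: x = 0.383, y = 0.203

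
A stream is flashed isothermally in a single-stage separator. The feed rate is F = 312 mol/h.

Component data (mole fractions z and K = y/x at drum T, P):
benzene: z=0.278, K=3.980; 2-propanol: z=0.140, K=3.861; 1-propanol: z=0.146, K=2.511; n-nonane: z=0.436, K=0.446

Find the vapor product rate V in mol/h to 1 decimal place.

Rachford–Rice: g(V/F) = Σ zᵢ(Kᵢ−1)/(1+V/F(Kᵢ−1)) = 0.
g(0) = ΣzᵢKᵢ − 1 = 1.208 and g(1) = 1 − Σzᵢ/Kᵢ = -0.142, so a root lies in (0, 1).
Newton iteration, V/F⁰ = 0.51:
  V/F = 0.510: g = 0.2796, g' = -0.945 → V/F = 0.806
  V/F = 0.806: g = 0.0278, g' = -0.823 → V/F = 0.840
Converged at V/F = 0.840.
Then V = V/F·F = 0.8395·312 = 261.9 mol/h and L = F − V = 50.1 mol/h.

V = 261.9 mol/h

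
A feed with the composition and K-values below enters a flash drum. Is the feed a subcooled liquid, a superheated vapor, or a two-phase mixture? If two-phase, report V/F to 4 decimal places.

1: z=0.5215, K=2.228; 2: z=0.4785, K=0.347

two-phase, V/F = 0.4090

ΣzᵢKᵢ = 1.3279; Σzᵢ/Kᵢ = 1.6130.
Both exceed 1, so a two-phase solution exists.
Let ψ = V/F and solve Σ zᵢ(Kᵢ−1)/(1+ψ(Kᵢ−1)) = 0.
Binary case is linear: z₁(K₁−1)(1+ψ(K₂−1)) + z₂(K₂−1)(1+ψ(K₁−1)) = 0
⇒ ψ = [z₁(K₁−1)+z₂(K₂−1)] / [−(K₁−1)(K₂−1)] = 0.32794/0.80188 = 0.4090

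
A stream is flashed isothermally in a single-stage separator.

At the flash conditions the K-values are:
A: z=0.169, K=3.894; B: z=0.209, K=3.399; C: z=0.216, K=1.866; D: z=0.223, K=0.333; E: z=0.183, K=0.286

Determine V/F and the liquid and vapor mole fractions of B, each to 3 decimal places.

V/F = 0.630, x_B = 0.083, y_B = 0.283

Material balance + equilibrium reduce to Σ zᵢ(Kᵢ−1)/(1+V/F(Kᵢ−1)) = 0.
Check two-phase: ΣzᵢKᵢ = 1.898 > 1 and Σzᵢ/Kᵢ = 1.530 > 1, so g(0) = 0.898 > 0 and g(1) = -0.530 < 0.
Iterate (Newton) starting at V/F = 0.5:
  V/F = 0.500: g = 0.1320, g' = -1.013 → V/F = 0.630
Converged at V/F = 0.630.
Compositions from xᵢ = zᵢ/(1+V/F(Kᵢ−1)), yᵢ = Kᵢxᵢ:
  A: x = 0.060, y = 0.233
  B: x = 0.083, y = 0.283
  C: x = 0.140, y = 0.261
  D: x = 0.385, y = 0.128
  E: x = 0.333, y = 0.095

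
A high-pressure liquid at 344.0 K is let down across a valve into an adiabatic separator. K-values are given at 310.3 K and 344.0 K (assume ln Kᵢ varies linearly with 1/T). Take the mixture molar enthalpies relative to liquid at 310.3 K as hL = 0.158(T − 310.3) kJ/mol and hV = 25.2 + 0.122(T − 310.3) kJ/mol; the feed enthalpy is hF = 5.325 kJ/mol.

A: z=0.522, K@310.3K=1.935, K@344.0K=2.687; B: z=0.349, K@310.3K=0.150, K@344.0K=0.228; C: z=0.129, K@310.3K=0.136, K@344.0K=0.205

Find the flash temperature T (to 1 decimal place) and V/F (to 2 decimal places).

Adiabatic flash: solve Rachford–Rice at each trial T, then check hF = ψ·hV(T) + (1−ψ)·hL(T).
  T = 310.3 K: K = (1.935, 0.150, 0.136), RR gives ψ = 0.100, H_out = 2.524 kJ/mol
  T = 344.0 K: K = (2.687, 0.228, 0.205), RR gives ψ = 0.387, H_out = 14.617 kJ/mol
  T = 327.1 K: K = (2.298, 0.187, 0.169), RR gives ψ = 0.270, H_out = 9.293 kJ/mol
  T = 318.7 K: K = (2.114, 0.168, 0.152), RR gives ψ = 0.195, H_out = 6.179 kJ/mol
  T = 314.5 K: K = (2.024, 0.159, 0.144), RR gives ψ = 0.151, H_out = 4.436 kJ/mol
  T = 316.6 K: K = (2.068, 0.163, 0.148), RR gives ψ = 0.173, H_out = 5.326 kJ/mol
Linear interpolation between T = 314.5 (H_out = 4.436) and T = 316.6 (H_out = 5.326) on hF = 5.325 gives T ≈ 316.6 K, at which ψ = 0.17.

T = 316.6 K, V/F = 0.17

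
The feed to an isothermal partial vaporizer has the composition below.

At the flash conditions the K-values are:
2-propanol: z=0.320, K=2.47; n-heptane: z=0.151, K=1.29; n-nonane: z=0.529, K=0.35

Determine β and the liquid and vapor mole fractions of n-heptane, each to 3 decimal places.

β = 0.214, x_n-heptane = 0.142, y_n-heptane = 0.183

Let β = V/F and solve Σ zᵢ(Kᵢ−1)/(1+β(Kᵢ−1)) = 0.
Feasibility: ΣzᵢKᵢ = 1.170, Σzᵢ/Kᵢ = 1.758 — both > 1, two phases present.
Iterate (Newton) starting at β = 0.65:
  β = 0.650: g = -0.3180, g' = -0.860 → β = 0.280
  β = 0.280: g = -0.0468, g' = -0.692 → β = 0.213
  β = 0.213: g = 0.0006, g' = -0.714 → β = 0.214
Converged at β = 0.214.
Compositions from xᵢ = zᵢ/(1+β(Kᵢ−1)), yᵢ = Kᵢxᵢ:
  2-propanol: x = 0.244, y = 0.602
  n-heptane: x = 0.142, y = 0.183
  n-nonane: x = 0.614, y = 0.215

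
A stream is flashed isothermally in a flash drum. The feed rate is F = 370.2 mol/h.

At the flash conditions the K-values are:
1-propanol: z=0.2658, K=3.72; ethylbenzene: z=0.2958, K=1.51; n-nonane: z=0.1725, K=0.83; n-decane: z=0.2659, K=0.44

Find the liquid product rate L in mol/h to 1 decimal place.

Let β = V/F and solve Σ zᵢ(Kᵢ−1)/(1+β(Kᵢ−1)) = 0.
Check two-phase: ΣzᵢKᵢ = 1.6956 > 1 and Σzᵢ/Kᵢ = 1.0795 > 1, so g(0) = 0.6956 > 0 and g(1) = -0.0795 < 0.
Newton iteration, β⁰ = 0.4:
  β = 0.4000: g = 0.24820, g' = -0.6483 → β = 0.7828
  β = 0.7828: g = 0.03989, g' = -0.5111 → β = 0.8609
  β = 0.8609: g = -0.00067, g' = -0.5310 → β = 0.8596
Converged at β = 0.8596.
Then V = β·F = 0.8596·370.2 = 318.2 mol/h and L = F − V = 52.0 mol/h.

L = 52.0 mol/h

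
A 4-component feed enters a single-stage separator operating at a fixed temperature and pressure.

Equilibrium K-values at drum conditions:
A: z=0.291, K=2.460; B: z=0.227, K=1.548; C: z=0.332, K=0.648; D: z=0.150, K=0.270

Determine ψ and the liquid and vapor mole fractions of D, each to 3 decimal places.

Let ψ = V/F and solve Σ zᵢ(Kᵢ−1)/(1+ψ(Kᵢ−1)) = 0.
Feasibility: ΣzᵢKᵢ = 1.323, Σzᵢ/Kᵢ = 1.333 — both > 1, two phases present.
Newton–Raphson from ψ = 0.5:
  ψ = 0.500: g = 0.0290, g' = -0.508 → ψ = 0.557
  ψ = 0.557: g = -0.0003, g' = -0.519 → ψ = 0.556
Converged at ψ = 0.556.
Compositions from xᵢ = zᵢ/(1+ψ(Kᵢ−1)), yᵢ = Kᵢxᵢ:
  A: x = 0.161, y = 0.395
  B: x = 0.174, y = 0.269
  C: x = 0.413, y = 0.268
  D: x = 0.253, y = 0.068

ψ = 0.556, x_D = 0.253, y_D = 0.068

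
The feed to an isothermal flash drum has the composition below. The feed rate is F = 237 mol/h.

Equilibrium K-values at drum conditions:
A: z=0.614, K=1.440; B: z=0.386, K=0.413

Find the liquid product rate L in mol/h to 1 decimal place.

Let β = V/F and solve Σ zᵢ(Kᵢ−1)/(1+β(Kᵢ−1)) = 0.
g(0) = ΣzᵢKᵢ − 1 = 0.044 and g(1) = 1 − Σzᵢ/Kᵢ = -0.361, so a root lies in (0, 1).
Binary case is linear: z₁(K₁−1)(1+β(K₂−1)) + z₂(K₂−1)(1+β(K₁−1)) = 0
⇒ β = [z₁(K₁−1)+z₂(K₂−1)] / [−(K₁−1)(K₂−1)] = 0.0436/0.2583 = 0.169
Then V = β·F = 0.1687·237 = 40.0 mol/h and L = F − V = 197.0 mol/h.

L = 197.0 mol/h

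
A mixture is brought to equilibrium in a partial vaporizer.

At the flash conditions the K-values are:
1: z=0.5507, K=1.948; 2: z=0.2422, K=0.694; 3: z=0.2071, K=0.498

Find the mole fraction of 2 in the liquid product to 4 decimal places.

Material balance + equilibrium reduce to Σ zᵢ(Kᵢ−1)/(1+β(Kᵢ−1)) = 0.
g(0) = ΣzᵢKᵢ − 1 = 0.3440 and g(1) = 1 − Σzᵢ/Kᵢ = -0.0476, so a root lies in (0, 1).
Iterate (Newton) starting at β = 0.4:
  β = 0.4000: g = 0.16399, g' = -0.3713 → β = 0.8416
  β = 0.8416: g = 0.01054, g' = -0.3507 → β = 0.8717
  β = 0.8717: g = -0.00007, g' = -0.3555 → β = 0.8715
Converged at β = 0.8715.
Compositions from xᵢ = zᵢ/(1+β(Kᵢ−1)), yᵢ = Kᵢxᵢ:
  1: x = 0.3016, y = 0.5874
  2: x = 0.3303, y = 0.2292
  3: x = 0.3682, y = 0.1833

x_2 = 0.3303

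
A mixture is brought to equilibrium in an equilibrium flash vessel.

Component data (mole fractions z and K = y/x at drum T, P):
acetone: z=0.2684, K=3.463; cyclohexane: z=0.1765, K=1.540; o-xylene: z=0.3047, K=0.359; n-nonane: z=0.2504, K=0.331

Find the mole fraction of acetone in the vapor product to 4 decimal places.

Rachford–Rice: g(β) = Σ zᵢ(Kᵢ−1)/(1+β(Kᵢ−1)) = 0.
Feasibility: ΣzᵢKᵢ = 1.3935, Σzᵢ/Kᵢ = 1.7974 — both > 1, two phases present.
Newton–Raphson from β = 0.5:
  β = 0.5000: g = -0.16786, g' = -0.8831 → β = 0.3099
  β = 0.3099: g = 0.00148, g' = -0.9348 → β = 0.3115
Converged at β = 0.3115.
Compositions from xᵢ = zᵢ/(1+β(Kᵢ−1)), yᵢ = Kᵢxᵢ:
  acetone: x = 0.1519, y = 0.5259
  cyclohexane: x = 0.1511, y = 0.2327
  o-xylene: x = 0.3807, y = 0.1367
  n-nonane: x = 0.3163, y = 0.1047

y_acetone = 0.5259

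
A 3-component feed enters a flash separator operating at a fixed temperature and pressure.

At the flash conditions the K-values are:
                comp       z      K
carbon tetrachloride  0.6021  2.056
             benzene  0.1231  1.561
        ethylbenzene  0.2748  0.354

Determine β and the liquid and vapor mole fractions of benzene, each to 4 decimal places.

β = 0.8343, x_benzene = 0.0839, y_benzene = 0.1309

Material balance + equilibrium reduce to Σ zᵢ(Kᵢ−1)/(1+β(Kᵢ−1)) = 0.
Check two-phase: ΣzᵢKᵢ = 1.5274 > 1 and Σzᵢ/Kᵢ = 1.1480 > 1, so g(0) = 0.5274 > 0 and g(1) = -0.1480 < 0.
Iterate (Newton) starting at β = 0.5:
  β = 0.5000: g = 0.20783, g' = -0.5614 → β = 0.8702
  β = 0.8702: g = -0.02768, g' = -0.7980 → β = 0.8355
  β = 0.8355: g = -0.00088, g' = -0.7488 → β = 0.8343
Converged at β = 0.8343.
Compositions from xᵢ = zᵢ/(1+β(Kᵢ−1)), yᵢ = Kᵢxᵢ:
  carbon tetrachloride: x = 0.3201, y = 0.6581
  benzene: x = 0.0839, y = 0.1309
  ethylbenzene: x = 0.5961, y = 0.2110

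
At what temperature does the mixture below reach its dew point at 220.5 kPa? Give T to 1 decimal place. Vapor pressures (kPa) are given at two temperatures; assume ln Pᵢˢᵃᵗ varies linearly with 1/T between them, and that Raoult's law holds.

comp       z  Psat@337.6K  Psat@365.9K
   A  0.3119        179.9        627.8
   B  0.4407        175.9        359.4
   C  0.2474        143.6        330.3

T = 345.8 K

Dew-point temperature: Σzᵢ·P/Pᵢˢᵃᵗ(T) = 1. Interpolate ln Pᵢˢᵃᵗ = aᵢ + bᵢ/T.
  T = 337.6 K: ΣzᵢP/Pᵢˢᵃᵗ = 1.3146
  T = 365.9 K: ΣzᵢP/Pᵢˢᵃᵗ = 0.5451
  T = 351.8 K: ΣzᵢP/Pᵢˢᵃᵗ = 0.8256
  T = 344.7 K: ΣzᵢP/Pᵢˢᵃᵗ = 1.0351
  T = 348.2 K: ΣzᵢP/Pᵢˢᵃᵗ = 0.9245
  T = 346.4 K: ΣzᵢP/Pᵢˢᵃᵗ = 0.9794
Interpolating between 344.7 K and 346.4 K gives T ≈ 345.8 K.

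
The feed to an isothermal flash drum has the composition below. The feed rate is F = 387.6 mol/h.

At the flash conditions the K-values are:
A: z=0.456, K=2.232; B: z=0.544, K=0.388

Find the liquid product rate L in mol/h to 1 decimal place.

Binary case is linear: z₁(K₁−1)(1+ψ(K₂−1)) + z₂(K₂−1)(1+ψ(K₁−1)) = 0
⇒ ψ = [z₁(K₁−1)+z₂(K₂−1)] / [−(K₁−1)(K₂−1)] = 0.2289/0.7540 = 0.304
Then V = ψ·F = 0.3035·387.6 = 117.7 mol/h and L = F − V = 269.9 mol/h.

L = 269.9 mol/h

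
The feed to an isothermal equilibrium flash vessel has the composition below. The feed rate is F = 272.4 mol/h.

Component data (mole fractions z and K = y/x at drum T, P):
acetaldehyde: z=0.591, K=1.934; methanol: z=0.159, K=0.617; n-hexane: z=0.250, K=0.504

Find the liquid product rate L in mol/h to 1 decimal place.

Rachford–Rice: g(V/F) = Σ zᵢ(Kᵢ−1)/(1+V/F(Kᵢ−1)) = 0.
Check two-phase: ΣzᵢKᵢ = 1.367 > 1 and Σzᵢ/Kᵢ = 1.059 > 1, so g(0) = 0.367 > 0 and g(1) = -0.059 < 0.
Iterate (Newton) starting at V/F = 0.5:
  V/F = 0.500: g = 0.1361, g' = -0.384 → V/F = 0.854
  V/F = 0.854: g = 0.0013, g' = -0.396 → V/F = 0.858
Converged at V/F = 0.858.
Then V = V/F·F = 0.8576·272.4 = 233.6 mol/h and L = F − V = 38.8 mol/h.

L = 38.8 mol/h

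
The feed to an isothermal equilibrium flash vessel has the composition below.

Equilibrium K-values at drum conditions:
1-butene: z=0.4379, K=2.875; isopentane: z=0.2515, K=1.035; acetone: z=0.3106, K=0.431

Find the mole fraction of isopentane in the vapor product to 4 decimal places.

Material balance + equilibrium reduce to Σ zᵢ(Kᵢ−1)/(1+ψ(Kᵢ−1)) = 0.
Check two-phase: ΣzᵢKᵢ = 1.6531 > 1 and Σzᵢ/Kᵢ = 1.1160 > 1, so g(0) = 0.6531 > 0 and g(1) = -0.1160 < 0.
Iterate (Newton) starting at ψ = 0.5:
  ψ = 0.5000: g = 0.18542, g' = -0.6068 → ψ = 0.8056
  ψ = 0.8056: g = 0.00933, g' = -0.5873 → ψ = 0.8214
Converged at ψ = 0.8214.
Compositions from xᵢ = zᵢ/(1+ψ(Kᵢ−1)), yᵢ = Kᵢxᵢ:
  1-butene: x = 0.1724, y = 0.4956
  isopentane: x = 0.2445, y = 0.2530
  acetone: x = 0.5831, y = 0.2513

y_isopentane = 0.2530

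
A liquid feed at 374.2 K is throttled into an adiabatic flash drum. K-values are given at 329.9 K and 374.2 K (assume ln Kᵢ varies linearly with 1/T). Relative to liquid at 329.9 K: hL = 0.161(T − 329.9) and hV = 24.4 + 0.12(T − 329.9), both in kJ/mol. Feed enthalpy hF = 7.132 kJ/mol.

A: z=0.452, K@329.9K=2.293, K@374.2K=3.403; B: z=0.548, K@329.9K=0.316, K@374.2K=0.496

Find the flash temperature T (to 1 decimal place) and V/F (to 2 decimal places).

Adiabatic flash: solve Rachford–Rice at each trial T, then check hF = ψ·hV(T) + (1−ψ)·hL(T).
  T = 329.9 K: K = (2.293, 0.316), RR gives ψ = 0.237, H_out = 5.783 kJ/mol
  T = 374.2 K: K = (3.403, 0.496), RR gives ψ = 0.669, H_out = 22.236 kJ/mol
  T = 352.0 K: K = (2.827, 0.401), RR gives ψ = 0.455, H_out = 14.250 kJ/mol
  T = 340.9 K: K = (2.554, 0.357), RR gives ψ = 0.351, H_out = 10.166 kJ/mol
  T = 335.4 K: K = (2.422, 0.336), RR gives ψ = 0.296, H_out = 8.034 kJ/mol
  T = 332.6 K: K = (2.356, 0.326), RR gives ψ = 0.266, H_out = 6.905 kJ/mol
  T = 334.0 K: K = (2.389, 0.331), RR gives ψ = 0.281, H_out = 7.474 kJ/mol
Linear interpolation between T = 332.6 (H_out = 6.905) and T = 334.0 (H_out = 7.474) on hF = 7.132 gives T ≈ 333.2 K, at which ψ = 0.27.

T = 333.2 K, V/F = 0.27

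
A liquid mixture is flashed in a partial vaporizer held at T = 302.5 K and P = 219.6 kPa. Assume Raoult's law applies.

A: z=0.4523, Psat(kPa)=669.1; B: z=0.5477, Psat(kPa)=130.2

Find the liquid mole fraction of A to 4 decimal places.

Raoult's law: Kᵢ = Pᵢˢᵃᵗ/P = Pᵢˢᵃᵗ/219.6.
  K_A = 669.1/219.6 = 3.046903, K_B = 130.2/219.6 = 0.592896
Binary case is linear: z₁(K₁−1)(1+β(K₂−1)) + z₂(K₂−1)(1+β(K₁−1)) = 0
⇒ β = [z₁(K₁−1)+z₂(K₂−1)] / [−(K₁−1)(K₂−1)] = 0.70284/0.83330 = 0.8434
Compositions from xᵢ = zᵢ/(1+β(Kᵢ−1)), yᵢ = Kᵢxᵢ:
  A: x = 0.1659, y = 0.5055
  B: x = 0.8341, y = 0.4945

x_A = 0.1659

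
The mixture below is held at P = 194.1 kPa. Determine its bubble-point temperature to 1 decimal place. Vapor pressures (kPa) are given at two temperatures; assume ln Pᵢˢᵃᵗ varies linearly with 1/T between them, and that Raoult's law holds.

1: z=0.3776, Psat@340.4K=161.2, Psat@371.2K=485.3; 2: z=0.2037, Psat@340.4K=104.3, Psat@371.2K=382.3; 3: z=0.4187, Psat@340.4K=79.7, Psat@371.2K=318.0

Bubble-point temperature: ΣzᵢPᵢˢᵃᵗ(T) = P. Interpolate ln Pᵢˢᵃᵗ = aᵢ + bᵢ/T.
  T = 340.4 K: ΣzᵢPᵢˢᵃᵗ = 115.49 kPa
  T = 371.2 K: ΣzᵢPᵢˢᵃᵗ = 394.27 kPa
  T = 355.8 K: ΣzᵢPᵢˢᵃᵗ = 218.68 kPa
  T = 348.1 K: ΣzᵢPᵢˢᵃᵗ = 159.95 kPa
  T = 352.0 K: ΣzᵢPᵢˢᵃᵗ = 187.70 kPa
  T = 353.9 K: ΣzᵢPᵢˢᵃᵗ = 202.68 kPa
Interpolating between 352.0 K and 353.9 K gives T ≈ 352.8 K.

T = 352.8 K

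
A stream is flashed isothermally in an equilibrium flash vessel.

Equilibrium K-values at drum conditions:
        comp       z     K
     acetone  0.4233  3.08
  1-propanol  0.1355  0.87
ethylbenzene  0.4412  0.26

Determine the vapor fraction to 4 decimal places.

Let ψ = V/F and solve Σ zᵢ(Kᵢ−1)/(1+ψ(Kᵢ−1)) = 0.
Feasibility: ΣzᵢKᵢ = 1.5364, Σzᵢ/Kᵢ = 1.9901 — both > 1, two phases present.
Newton iteration, ψ⁰ = 0.6:
  ψ = 0.6000: g = -0.21465, g' = -1.1466 → ψ = 0.4128
  ψ = 0.4128: g = -0.01498, g' = -1.0336 → ψ = 0.3983
Converged at ψ = 0.3983.

ψ = 0.3983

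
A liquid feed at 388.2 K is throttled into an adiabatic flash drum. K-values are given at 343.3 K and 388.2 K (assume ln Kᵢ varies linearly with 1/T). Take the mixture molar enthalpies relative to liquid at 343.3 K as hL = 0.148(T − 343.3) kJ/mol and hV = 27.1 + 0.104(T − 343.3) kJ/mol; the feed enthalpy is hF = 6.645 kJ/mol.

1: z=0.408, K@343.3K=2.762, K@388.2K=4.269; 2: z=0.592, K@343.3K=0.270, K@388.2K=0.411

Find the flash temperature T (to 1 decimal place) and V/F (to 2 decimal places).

T = 345.0 K, V/F = 0.24

Adiabatic flash: solve Rachford–Rice at each trial T, then check hF = ψ·hV(T) + (1−ψ)·hL(T).
  T = 343.3 K: K = (2.762, 0.270), RR gives ψ = 0.223, H_out = 6.041 kJ/mol
  T = 388.2 K: K = (4.269, 0.411), RR gives ψ = 0.512, H_out = 19.499 kJ/mol
  T = 365.8 K: K = (3.482, 0.338), RR gives ψ = 0.377, H_out = 13.184 kJ/mol
  T = 354.6 K: K = (3.114, 0.303), RR gives ψ = 0.305, H_out = 9.798 kJ/mol
  T = 349.0 K: K = (2.937, 0.287), RR gives ψ = 0.266, H_out = 7.992 kJ/mol
  T = 346.1 K: K = (2.847, 0.278), RR gives ψ = 0.245, H_out = 7.015 kJ/mol
  T = 344.7 K: K = (2.805, 0.274), RR gives ψ = 0.234, H_out = 6.532 kJ/mol
Linear interpolation between T = 344.7 (H_out = 6.532) and T = 346.1 (H_out = 7.015) on hF = 6.645 gives T ≈ 345.0 K, at which ψ = 0.24.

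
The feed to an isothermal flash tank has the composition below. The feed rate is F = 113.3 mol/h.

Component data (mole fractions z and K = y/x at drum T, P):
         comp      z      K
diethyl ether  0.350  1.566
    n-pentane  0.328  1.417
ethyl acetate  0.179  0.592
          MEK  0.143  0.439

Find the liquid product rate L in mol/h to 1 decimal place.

Newton–Raphson from V/F = 0.39:
  V/F = 0.390: g = 0.0904, g' = -0.233 → V/F = 0.777
  V/F = 0.777: g = -0.0084, g' = -0.292 → V/F = 0.749
  V/F = 0.749: g = -0.0001, g' = -0.284 → V/F = 0.748
Converged at V/F = 0.748.
Then V = V/F·F = 0.7483·113.3 = 84.8 mol/h and L = F − V = 28.5 mol/h.

L = 28.5 mol/h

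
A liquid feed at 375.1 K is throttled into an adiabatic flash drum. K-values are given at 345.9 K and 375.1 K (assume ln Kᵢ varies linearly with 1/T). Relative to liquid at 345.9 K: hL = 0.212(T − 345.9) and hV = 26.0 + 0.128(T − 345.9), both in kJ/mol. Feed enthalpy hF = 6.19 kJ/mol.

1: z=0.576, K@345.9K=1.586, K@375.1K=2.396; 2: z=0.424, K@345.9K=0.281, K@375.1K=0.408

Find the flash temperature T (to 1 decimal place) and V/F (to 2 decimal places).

T = 350.1 K, V/F = 0.21

Adiabatic flash: solve Rachford–Rice at each trial T, then check hF = ψ·hV(T) + (1−ψ)·hL(T).
  T = 345.9 K: K = (1.586, 0.281), RR gives ψ = 0.078, H_out = 2.017 kJ/mol
  T = 375.1 K: K = (2.396, 0.408), RR gives ψ = 0.669, H_out = 21.949 kJ/mol
  T = 360.5 K: K = (1.966, 0.341), RR gives ψ = 0.435, H_out = 13.877 kJ/mol
  T = 353.2 K: K = (1.770, 0.310), RR gives ψ = 0.284, H_out = 8.761 kJ/mol
  T = 349.5 K: K = (1.675, 0.295), RR gives ψ = 0.189, H_out = 5.623 kJ/mol
  T = 351.4 K: K = (1.723, 0.303), RR gives ψ = 0.240, H_out = 7.294 kJ/mol
Linear interpolation between T = 349.5 (H_out = 5.623) and T = 351.4 (H_out = 7.294) on hF = 6.19 gives T ≈ 350.1 K, at which ψ = 0.21.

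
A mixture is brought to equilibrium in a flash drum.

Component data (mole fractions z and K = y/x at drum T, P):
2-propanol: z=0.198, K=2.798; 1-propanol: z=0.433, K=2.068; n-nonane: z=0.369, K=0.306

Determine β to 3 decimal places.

β = 0.617

Rachford–Rice: g(β) = Σ zᵢ(Kᵢ−1)/(1+β(Kᵢ−1)) = 0.
Feasibility: ΣzᵢKᵢ = 1.562, Σzᵢ/Kᵢ = 1.486 — both > 1, two phases present.
Newton iteration, β⁰ = 0.47:
  β = 0.470: g = 0.1208, g' = -0.798 → β = 0.621
  β = 0.621: g = -0.0041, g' = -0.871 → β = 0.617
Converged at β = 0.617.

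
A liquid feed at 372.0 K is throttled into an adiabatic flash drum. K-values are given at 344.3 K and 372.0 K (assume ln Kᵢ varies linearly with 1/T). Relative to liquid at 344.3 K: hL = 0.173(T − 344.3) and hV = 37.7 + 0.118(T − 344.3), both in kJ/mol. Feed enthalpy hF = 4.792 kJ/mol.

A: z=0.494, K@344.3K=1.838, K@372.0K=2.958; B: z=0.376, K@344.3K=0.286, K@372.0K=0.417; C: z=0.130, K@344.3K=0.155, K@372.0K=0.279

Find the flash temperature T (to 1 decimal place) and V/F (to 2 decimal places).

Adiabatic flash: solve Rachford–Rice at each trial T, then check hF = ψ·hV(T) + (1−ψ)·hL(T).
  T = 344.3 K: K = (1.838, 0.286, 0.155), RR gives ψ = 0.057, H_out = 2.139 kJ/mol
  T = 372.0 K: K = (2.958, 0.417, 0.279), RR gives ψ = 0.536, H_out = 24.196 kJ/mol
  T = 358.1 K: K = (2.351, 0.348, 0.210), RR gives ψ = 0.342, H_out = 15.026 kJ/mol
  T = 351.2 K: K = (2.084, 0.316, 0.181), RR gives ψ = 0.220, H_out = 9.389 kJ/mol
  T = 347.8 K: K = (1.960, 0.301, 0.168), RR gives ψ = 0.146, H_out = 6.087 kJ/mol
  T = 346.1 K: K = (1.900, 0.294, 0.161), RR gives ψ = 0.105, H_out = 4.251 kJ/mol
Linear interpolation between T = 346.1 (H_out = 4.251) and T = 347.8 (H_out = 6.087) on hF = 4.792 gives T ≈ 346.6 K, at which ψ = 0.12.

T = 346.6 K, V/F = 0.12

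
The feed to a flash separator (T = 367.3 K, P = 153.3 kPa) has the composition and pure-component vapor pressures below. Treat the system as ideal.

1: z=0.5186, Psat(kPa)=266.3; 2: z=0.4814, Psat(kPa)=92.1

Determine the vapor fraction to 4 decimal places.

ψ = 0.6460

Raoult's law: Kᵢ = Pᵢˢᵃᵗ/P = Pᵢˢᵃᵗ/153.3.
  K_1 = 266.3/153.3 = 1.737117, K_2 = 92.1/153.3 = 0.600783
Rachford–Rice: g(ψ) = Σ zᵢ(Kᵢ−1)/(1+ψ(Kᵢ−1)) = 0.
g(0) = ΣzᵢKᵢ − 1 = 0.1901 and g(1) = 1 − Σzᵢ/Kᵢ = -0.0998, so a root lies in (0, 1).
Binary case is linear: z₁(K₁−1)(1+ψ(K₂−1)) + z₂(K₂−1)(1+ψ(K₁−1)) = 0
⇒ ψ = [z₁(K₁−1)+z₂(K₂−1)] / [−(K₁−1)(K₂−1)] = 0.19009/0.29427 = 0.6460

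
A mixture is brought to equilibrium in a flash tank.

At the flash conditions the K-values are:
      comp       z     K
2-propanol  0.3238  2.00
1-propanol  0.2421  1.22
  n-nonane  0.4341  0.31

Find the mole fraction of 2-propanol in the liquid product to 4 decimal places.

x_2-propanol = 0.2820

Rachford–Rice: g(V/F) = Σ zᵢ(Kᵢ−1)/(1+V/F(Kᵢ−1)) = 0.
Feasibility: ΣzᵢKᵢ = 1.0775, Σzᵢ/Kᵢ = 1.7607 — both > 1, two phases present.
Newton iteration, V/F⁰ = 0.5:
  V/F = 0.5000: g = -0.19345, g' = -0.6352 → V/F = 0.1954
  V/F = 0.1954: g = -0.02429, g' = -0.5135 → V/F = 0.1481
Converged at V/F = 0.1481.
Compositions from xᵢ = zᵢ/(1+V/F(Kᵢ−1)), yᵢ = Kᵢxᵢ:
  2-propanol: x = 0.2820, y = 0.5641
  1-propanol: x = 0.2345, y = 0.2860
  n-nonane: x = 0.4835, y = 0.1499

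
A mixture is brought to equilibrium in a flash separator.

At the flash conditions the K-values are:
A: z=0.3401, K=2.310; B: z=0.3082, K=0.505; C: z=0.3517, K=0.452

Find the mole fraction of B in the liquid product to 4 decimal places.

Let β = V/F and solve Σ zᵢ(Kᵢ−1)/(1+β(Kᵢ−1)) = 0.
Feasibility: ΣzᵢKᵢ = 1.1002, Σzᵢ/Kᵢ = 1.5356 — both > 1, two phases present.
Newton iteration, β⁰ = 0.5:
  β = 0.5000: g = -0.19900, g' = -0.5468 → β = 0.1361
  β = 0.1361: g = 0.00629, g' = -0.6305 → β = 0.1460
  β = 0.1460: g = 0.00003, g' = -0.6238 → β = 0.1461
Converged at β = 0.1461.
Compositions from xᵢ = zᵢ/(1+β(Kᵢ−1)), yᵢ = Kᵢxᵢ:
  A: x = 0.2855, y = 0.6594
  B: x = 0.3322, y = 0.1678
  C: x = 0.3823, y = 0.1728

x_B = 0.3322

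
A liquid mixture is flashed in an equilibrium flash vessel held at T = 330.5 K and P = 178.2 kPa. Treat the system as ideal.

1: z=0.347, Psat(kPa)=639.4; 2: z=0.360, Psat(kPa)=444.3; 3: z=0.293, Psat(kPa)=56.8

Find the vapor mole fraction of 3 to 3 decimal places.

Raoult's law: Kᵢ = Pᵢˢᵃᵗ/P = Pᵢˢᵃᵗ/178.2.
  K_1 = 639.4/178.2 = 3.58810, K_2 = 444.3/178.2 = 2.49327, K_3 = 56.8/178.2 = 0.31874
Rachford–Rice: g(ψ) = Σ zᵢ(Kᵢ−1)/(1+ψ(Kᵢ−1)) = 0.
Check two-phase: ΣzᵢKᵢ = 2.236 > 1 and Σzᵢ/Kᵢ = 1.160 > 1, so g(0) = 1.236 > 0 and g(1) = -0.160 < 0.
Newton–Raphson from ψ = 0.51:
  ψ = 0.510: g = 0.3864, g' = -1.010 → ψ = 0.893
  ψ = 0.893: g = -0.0076, g' = -1.245 → ψ = 0.887
  ψ = 0.887: g = -0.0000, g' = -1.230 → ψ = 0.886
Converged at ψ = 0.886.
Compositions from xᵢ = zᵢ/(1+ψ(Kᵢ−1)), yᵢ = Kᵢxᵢ:
  1: x = 0.105, y = 0.378
  2: x = 0.155, y = 0.386
  3: x = 0.740, y = 0.236

y_3 = 0.236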